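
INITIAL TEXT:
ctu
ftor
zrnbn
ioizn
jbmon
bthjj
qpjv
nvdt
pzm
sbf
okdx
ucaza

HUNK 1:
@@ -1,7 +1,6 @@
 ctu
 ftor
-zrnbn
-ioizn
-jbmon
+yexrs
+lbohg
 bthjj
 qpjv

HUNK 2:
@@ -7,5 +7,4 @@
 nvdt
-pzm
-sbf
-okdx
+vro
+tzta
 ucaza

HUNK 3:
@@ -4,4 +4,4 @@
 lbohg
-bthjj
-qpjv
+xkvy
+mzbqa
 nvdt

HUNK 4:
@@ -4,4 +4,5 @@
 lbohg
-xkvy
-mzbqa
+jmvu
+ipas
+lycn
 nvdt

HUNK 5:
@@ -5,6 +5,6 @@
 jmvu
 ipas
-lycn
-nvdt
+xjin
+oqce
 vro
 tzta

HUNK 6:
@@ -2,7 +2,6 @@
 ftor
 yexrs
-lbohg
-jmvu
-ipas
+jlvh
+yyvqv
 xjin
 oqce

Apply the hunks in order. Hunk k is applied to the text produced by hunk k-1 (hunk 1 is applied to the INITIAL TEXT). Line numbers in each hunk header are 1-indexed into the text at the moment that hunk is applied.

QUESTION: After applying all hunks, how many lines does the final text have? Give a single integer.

Answer: 10

Derivation:
Hunk 1: at line 1 remove [zrnbn,ioizn,jbmon] add [yexrs,lbohg] -> 11 lines: ctu ftor yexrs lbohg bthjj qpjv nvdt pzm sbf okdx ucaza
Hunk 2: at line 7 remove [pzm,sbf,okdx] add [vro,tzta] -> 10 lines: ctu ftor yexrs lbohg bthjj qpjv nvdt vro tzta ucaza
Hunk 3: at line 4 remove [bthjj,qpjv] add [xkvy,mzbqa] -> 10 lines: ctu ftor yexrs lbohg xkvy mzbqa nvdt vro tzta ucaza
Hunk 4: at line 4 remove [xkvy,mzbqa] add [jmvu,ipas,lycn] -> 11 lines: ctu ftor yexrs lbohg jmvu ipas lycn nvdt vro tzta ucaza
Hunk 5: at line 5 remove [lycn,nvdt] add [xjin,oqce] -> 11 lines: ctu ftor yexrs lbohg jmvu ipas xjin oqce vro tzta ucaza
Hunk 6: at line 2 remove [lbohg,jmvu,ipas] add [jlvh,yyvqv] -> 10 lines: ctu ftor yexrs jlvh yyvqv xjin oqce vro tzta ucaza
Final line count: 10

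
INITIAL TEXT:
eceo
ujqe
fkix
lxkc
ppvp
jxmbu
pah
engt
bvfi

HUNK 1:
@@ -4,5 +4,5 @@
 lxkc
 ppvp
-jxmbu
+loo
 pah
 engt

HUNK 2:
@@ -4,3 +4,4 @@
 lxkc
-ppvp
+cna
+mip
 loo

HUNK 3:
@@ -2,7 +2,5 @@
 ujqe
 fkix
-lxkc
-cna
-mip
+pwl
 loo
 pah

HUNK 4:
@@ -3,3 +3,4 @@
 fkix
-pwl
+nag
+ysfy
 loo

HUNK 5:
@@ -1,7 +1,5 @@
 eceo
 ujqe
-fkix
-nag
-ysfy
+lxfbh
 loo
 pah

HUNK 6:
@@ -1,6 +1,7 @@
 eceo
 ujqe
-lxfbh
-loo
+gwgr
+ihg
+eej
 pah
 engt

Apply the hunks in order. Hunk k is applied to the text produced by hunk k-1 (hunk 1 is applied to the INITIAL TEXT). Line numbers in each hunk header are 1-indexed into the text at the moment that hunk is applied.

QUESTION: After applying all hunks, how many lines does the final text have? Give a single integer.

Hunk 1: at line 4 remove [jxmbu] add [loo] -> 9 lines: eceo ujqe fkix lxkc ppvp loo pah engt bvfi
Hunk 2: at line 4 remove [ppvp] add [cna,mip] -> 10 lines: eceo ujqe fkix lxkc cna mip loo pah engt bvfi
Hunk 3: at line 2 remove [lxkc,cna,mip] add [pwl] -> 8 lines: eceo ujqe fkix pwl loo pah engt bvfi
Hunk 4: at line 3 remove [pwl] add [nag,ysfy] -> 9 lines: eceo ujqe fkix nag ysfy loo pah engt bvfi
Hunk 5: at line 1 remove [fkix,nag,ysfy] add [lxfbh] -> 7 lines: eceo ujqe lxfbh loo pah engt bvfi
Hunk 6: at line 1 remove [lxfbh,loo] add [gwgr,ihg,eej] -> 8 lines: eceo ujqe gwgr ihg eej pah engt bvfi
Final line count: 8

Answer: 8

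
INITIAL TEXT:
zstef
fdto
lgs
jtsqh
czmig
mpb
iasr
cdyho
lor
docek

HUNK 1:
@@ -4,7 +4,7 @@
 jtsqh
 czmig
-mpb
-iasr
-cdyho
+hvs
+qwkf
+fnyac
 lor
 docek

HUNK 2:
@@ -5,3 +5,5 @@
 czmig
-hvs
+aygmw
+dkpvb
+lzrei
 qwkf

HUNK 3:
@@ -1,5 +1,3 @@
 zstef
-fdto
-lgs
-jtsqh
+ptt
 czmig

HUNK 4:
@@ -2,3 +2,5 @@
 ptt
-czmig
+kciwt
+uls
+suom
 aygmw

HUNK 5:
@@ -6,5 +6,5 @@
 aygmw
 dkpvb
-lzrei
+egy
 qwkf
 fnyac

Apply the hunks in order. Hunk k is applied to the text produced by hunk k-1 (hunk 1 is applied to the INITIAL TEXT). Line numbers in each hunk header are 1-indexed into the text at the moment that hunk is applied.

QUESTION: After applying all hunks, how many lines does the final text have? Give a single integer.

Answer: 12

Derivation:
Hunk 1: at line 4 remove [mpb,iasr,cdyho] add [hvs,qwkf,fnyac] -> 10 lines: zstef fdto lgs jtsqh czmig hvs qwkf fnyac lor docek
Hunk 2: at line 5 remove [hvs] add [aygmw,dkpvb,lzrei] -> 12 lines: zstef fdto lgs jtsqh czmig aygmw dkpvb lzrei qwkf fnyac lor docek
Hunk 3: at line 1 remove [fdto,lgs,jtsqh] add [ptt] -> 10 lines: zstef ptt czmig aygmw dkpvb lzrei qwkf fnyac lor docek
Hunk 4: at line 2 remove [czmig] add [kciwt,uls,suom] -> 12 lines: zstef ptt kciwt uls suom aygmw dkpvb lzrei qwkf fnyac lor docek
Hunk 5: at line 6 remove [lzrei] add [egy] -> 12 lines: zstef ptt kciwt uls suom aygmw dkpvb egy qwkf fnyac lor docek
Final line count: 12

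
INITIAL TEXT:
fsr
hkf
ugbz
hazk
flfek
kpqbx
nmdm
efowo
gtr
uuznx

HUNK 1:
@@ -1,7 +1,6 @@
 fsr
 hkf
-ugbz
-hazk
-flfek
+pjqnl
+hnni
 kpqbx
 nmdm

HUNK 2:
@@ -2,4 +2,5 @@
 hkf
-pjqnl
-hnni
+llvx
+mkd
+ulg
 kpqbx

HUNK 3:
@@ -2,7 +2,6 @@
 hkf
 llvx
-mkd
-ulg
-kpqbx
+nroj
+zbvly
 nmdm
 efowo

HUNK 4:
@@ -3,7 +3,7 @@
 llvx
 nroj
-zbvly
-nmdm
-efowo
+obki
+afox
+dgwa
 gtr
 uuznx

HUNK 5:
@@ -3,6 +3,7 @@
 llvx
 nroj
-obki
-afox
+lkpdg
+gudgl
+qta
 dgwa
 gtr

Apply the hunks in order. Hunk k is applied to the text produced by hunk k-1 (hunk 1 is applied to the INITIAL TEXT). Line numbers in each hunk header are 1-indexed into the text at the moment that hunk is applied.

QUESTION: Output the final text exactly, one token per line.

Answer: fsr
hkf
llvx
nroj
lkpdg
gudgl
qta
dgwa
gtr
uuznx

Derivation:
Hunk 1: at line 1 remove [ugbz,hazk,flfek] add [pjqnl,hnni] -> 9 lines: fsr hkf pjqnl hnni kpqbx nmdm efowo gtr uuznx
Hunk 2: at line 2 remove [pjqnl,hnni] add [llvx,mkd,ulg] -> 10 lines: fsr hkf llvx mkd ulg kpqbx nmdm efowo gtr uuznx
Hunk 3: at line 2 remove [mkd,ulg,kpqbx] add [nroj,zbvly] -> 9 lines: fsr hkf llvx nroj zbvly nmdm efowo gtr uuznx
Hunk 4: at line 3 remove [zbvly,nmdm,efowo] add [obki,afox,dgwa] -> 9 lines: fsr hkf llvx nroj obki afox dgwa gtr uuznx
Hunk 5: at line 3 remove [obki,afox] add [lkpdg,gudgl,qta] -> 10 lines: fsr hkf llvx nroj lkpdg gudgl qta dgwa gtr uuznx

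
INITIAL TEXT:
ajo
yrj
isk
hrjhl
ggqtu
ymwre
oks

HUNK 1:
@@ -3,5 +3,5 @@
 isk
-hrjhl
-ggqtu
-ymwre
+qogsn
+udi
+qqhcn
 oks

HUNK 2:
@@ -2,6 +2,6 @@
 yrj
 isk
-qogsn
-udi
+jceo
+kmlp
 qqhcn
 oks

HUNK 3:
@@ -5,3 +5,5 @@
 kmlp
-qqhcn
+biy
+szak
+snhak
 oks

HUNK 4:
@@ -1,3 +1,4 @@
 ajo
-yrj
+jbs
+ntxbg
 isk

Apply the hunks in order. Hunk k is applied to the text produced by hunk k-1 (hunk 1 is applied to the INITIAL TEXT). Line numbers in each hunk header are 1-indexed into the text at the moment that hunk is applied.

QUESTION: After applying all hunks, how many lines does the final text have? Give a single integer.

Hunk 1: at line 3 remove [hrjhl,ggqtu,ymwre] add [qogsn,udi,qqhcn] -> 7 lines: ajo yrj isk qogsn udi qqhcn oks
Hunk 2: at line 2 remove [qogsn,udi] add [jceo,kmlp] -> 7 lines: ajo yrj isk jceo kmlp qqhcn oks
Hunk 3: at line 5 remove [qqhcn] add [biy,szak,snhak] -> 9 lines: ajo yrj isk jceo kmlp biy szak snhak oks
Hunk 4: at line 1 remove [yrj] add [jbs,ntxbg] -> 10 lines: ajo jbs ntxbg isk jceo kmlp biy szak snhak oks
Final line count: 10

Answer: 10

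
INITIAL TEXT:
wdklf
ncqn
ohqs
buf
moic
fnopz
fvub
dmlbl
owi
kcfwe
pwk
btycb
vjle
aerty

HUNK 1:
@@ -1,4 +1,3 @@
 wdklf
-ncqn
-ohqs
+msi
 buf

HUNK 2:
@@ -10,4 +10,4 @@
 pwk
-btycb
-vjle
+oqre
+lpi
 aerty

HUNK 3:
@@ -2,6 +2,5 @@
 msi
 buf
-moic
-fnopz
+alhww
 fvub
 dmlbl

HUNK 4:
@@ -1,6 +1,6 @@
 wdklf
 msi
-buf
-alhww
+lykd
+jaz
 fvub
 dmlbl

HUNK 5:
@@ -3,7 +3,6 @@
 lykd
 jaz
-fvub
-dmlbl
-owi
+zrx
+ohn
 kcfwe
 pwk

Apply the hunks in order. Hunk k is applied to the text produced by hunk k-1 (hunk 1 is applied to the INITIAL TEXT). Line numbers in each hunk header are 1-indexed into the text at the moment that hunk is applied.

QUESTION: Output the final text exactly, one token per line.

Answer: wdklf
msi
lykd
jaz
zrx
ohn
kcfwe
pwk
oqre
lpi
aerty

Derivation:
Hunk 1: at line 1 remove [ncqn,ohqs] add [msi] -> 13 lines: wdklf msi buf moic fnopz fvub dmlbl owi kcfwe pwk btycb vjle aerty
Hunk 2: at line 10 remove [btycb,vjle] add [oqre,lpi] -> 13 lines: wdklf msi buf moic fnopz fvub dmlbl owi kcfwe pwk oqre lpi aerty
Hunk 3: at line 2 remove [moic,fnopz] add [alhww] -> 12 lines: wdklf msi buf alhww fvub dmlbl owi kcfwe pwk oqre lpi aerty
Hunk 4: at line 1 remove [buf,alhww] add [lykd,jaz] -> 12 lines: wdklf msi lykd jaz fvub dmlbl owi kcfwe pwk oqre lpi aerty
Hunk 5: at line 3 remove [fvub,dmlbl,owi] add [zrx,ohn] -> 11 lines: wdklf msi lykd jaz zrx ohn kcfwe pwk oqre lpi aerty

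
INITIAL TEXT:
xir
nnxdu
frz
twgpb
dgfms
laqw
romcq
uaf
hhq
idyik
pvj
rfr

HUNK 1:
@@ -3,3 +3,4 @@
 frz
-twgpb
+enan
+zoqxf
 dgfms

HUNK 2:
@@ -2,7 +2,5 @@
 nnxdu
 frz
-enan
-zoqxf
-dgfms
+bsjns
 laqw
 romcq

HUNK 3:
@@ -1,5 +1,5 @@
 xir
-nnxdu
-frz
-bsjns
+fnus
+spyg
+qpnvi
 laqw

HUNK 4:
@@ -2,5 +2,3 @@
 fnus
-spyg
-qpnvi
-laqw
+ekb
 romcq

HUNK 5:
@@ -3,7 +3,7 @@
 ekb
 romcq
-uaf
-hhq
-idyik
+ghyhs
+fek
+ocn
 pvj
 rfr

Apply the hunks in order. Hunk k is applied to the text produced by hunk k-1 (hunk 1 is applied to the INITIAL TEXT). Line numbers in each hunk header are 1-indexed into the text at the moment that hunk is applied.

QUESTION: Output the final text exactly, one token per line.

Answer: xir
fnus
ekb
romcq
ghyhs
fek
ocn
pvj
rfr

Derivation:
Hunk 1: at line 3 remove [twgpb] add [enan,zoqxf] -> 13 lines: xir nnxdu frz enan zoqxf dgfms laqw romcq uaf hhq idyik pvj rfr
Hunk 2: at line 2 remove [enan,zoqxf,dgfms] add [bsjns] -> 11 lines: xir nnxdu frz bsjns laqw romcq uaf hhq idyik pvj rfr
Hunk 3: at line 1 remove [nnxdu,frz,bsjns] add [fnus,spyg,qpnvi] -> 11 lines: xir fnus spyg qpnvi laqw romcq uaf hhq idyik pvj rfr
Hunk 4: at line 2 remove [spyg,qpnvi,laqw] add [ekb] -> 9 lines: xir fnus ekb romcq uaf hhq idyik pvj rfr
Hunk 5: at line 3 remove [uaf,hhq,idyik] add [ghyhs,fek,ocn] -> 9 lines: xir fnus ekb romcq ghyhs fek ocn pvj rfr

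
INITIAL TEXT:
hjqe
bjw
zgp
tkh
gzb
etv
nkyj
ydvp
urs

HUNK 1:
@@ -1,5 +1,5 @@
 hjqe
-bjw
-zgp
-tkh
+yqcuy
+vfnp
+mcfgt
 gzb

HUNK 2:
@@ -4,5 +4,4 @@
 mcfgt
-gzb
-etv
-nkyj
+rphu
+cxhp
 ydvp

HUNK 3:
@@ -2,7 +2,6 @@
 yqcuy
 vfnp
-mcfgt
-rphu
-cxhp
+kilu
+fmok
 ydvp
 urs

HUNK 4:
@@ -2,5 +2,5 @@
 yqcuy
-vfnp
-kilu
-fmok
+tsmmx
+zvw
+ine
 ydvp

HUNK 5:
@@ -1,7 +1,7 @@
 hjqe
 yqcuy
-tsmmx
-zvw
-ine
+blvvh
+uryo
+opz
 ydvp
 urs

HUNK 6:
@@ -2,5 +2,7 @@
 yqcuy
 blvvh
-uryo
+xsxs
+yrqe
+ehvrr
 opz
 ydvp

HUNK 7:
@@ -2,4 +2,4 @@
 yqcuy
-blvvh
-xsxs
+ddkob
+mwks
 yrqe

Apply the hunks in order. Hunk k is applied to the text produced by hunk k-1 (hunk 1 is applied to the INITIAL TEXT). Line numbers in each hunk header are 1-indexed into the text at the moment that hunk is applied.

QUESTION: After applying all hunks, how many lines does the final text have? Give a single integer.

Answer: 9

Derivation:
Hunk 1: at line 1 remove [bjw,zgp,tkh] add [yqcuy,vfnp,mcfgt] -> 9 lines: hjqe yqcuy vfnp mcfgt gzb etv nkyj ydvp urs
Hunk 2: at line 4 remove [gzb,etv,nkyj] add [rphu,cxhp] -> 8 lines: hjqe yqcuy vfnp mcfgt rphu cxhp ydvp urs
Hunk 3: at line 2 remove [mcfgt,rphu,cxhp] add [kilu,fmok] -> 7 lines: hjqe yqcuy vfnp kilu fmok ydvp urs
Hunk 4: at line 2 remove [vfnp,kilu,fmok] add [tsmmx,zvw,ine] -> 7 lines: hjqe yqcuy tsmmx zvw ine ydvp urs
Hunk 5: at line 1 remove [tsmmx,zvw,ine] add [blvvh,uryo,opz] -> 7 lines: hjqe yqcuy blvvh uryo opz ydvp urs
Hunk 6: at line 2 remove [uryo] add [xsxs,yrqe,ehvrr] -> 9 lines: hjqe yqcuy blvvh xsxs yrqe ehvrr opz ydvp urs
Hunk 7: at line 2 remove [blvvh,xsxs] add [ddkob,mwks] -> 9 lines: hjqe yqcuy ddkob mwks yrqe ehvrr opz ydvp urs
Final line count: 9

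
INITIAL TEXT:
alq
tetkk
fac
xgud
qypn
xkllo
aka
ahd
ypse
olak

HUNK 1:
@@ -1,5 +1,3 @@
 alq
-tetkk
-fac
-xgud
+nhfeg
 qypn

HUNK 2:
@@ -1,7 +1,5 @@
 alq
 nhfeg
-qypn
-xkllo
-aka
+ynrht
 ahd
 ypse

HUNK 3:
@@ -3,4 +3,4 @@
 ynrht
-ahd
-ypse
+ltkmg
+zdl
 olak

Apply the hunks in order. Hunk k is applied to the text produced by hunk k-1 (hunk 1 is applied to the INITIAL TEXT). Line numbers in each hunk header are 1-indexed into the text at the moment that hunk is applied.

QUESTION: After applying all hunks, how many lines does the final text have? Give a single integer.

Hunk 1: at line 1 remove [tetkk,fac,xgud] add [nhfeg] -> 8 lines: alq nhfeg qypn xkllo aka ahd ypse olak
Hunk 2: at line 1 remove [qypn,xkllo,aka] add [ynrht] -> 6 lines: alq nhfeg ynrht ahd ypse olak
Hunk 3: at line 3 remove [ahd,ypse] add [ltkmg,zdl] -> 6 lines: alq nhfeg ynrht ltkmg zdl olak
Final line count: 6

Answer: 6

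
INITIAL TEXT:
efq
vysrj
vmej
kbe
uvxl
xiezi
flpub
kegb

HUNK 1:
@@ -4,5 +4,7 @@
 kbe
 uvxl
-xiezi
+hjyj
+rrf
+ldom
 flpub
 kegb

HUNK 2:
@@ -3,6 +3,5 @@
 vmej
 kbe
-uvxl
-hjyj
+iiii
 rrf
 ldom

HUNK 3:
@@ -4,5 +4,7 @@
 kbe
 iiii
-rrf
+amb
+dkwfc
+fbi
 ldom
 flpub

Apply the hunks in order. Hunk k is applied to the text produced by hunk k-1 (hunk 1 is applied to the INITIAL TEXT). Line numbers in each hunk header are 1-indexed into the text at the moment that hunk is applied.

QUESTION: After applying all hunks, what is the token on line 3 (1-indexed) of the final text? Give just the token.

Answer: vmej

Derivation:
Hunk 1: at line 4 remove [xiezi] add [hjyj,rrf,ldom] -> 10 lines: efq vysrj vmej kbe uvxl hjyj rrf ldom flpub kegb
Hunk 2: at line 3 remove [uvxl,hjyj] add [iiii] -> 9 lines: efq vysrj vmej kbe iiii rrf ldom flpub kegb
Hunk 3: at line 4 remove [rrf] add [amb,dkwfc,fbi] -> 11 lines: efq vysrj vmej kbe iiii amb dkwfc fbi ldom flpub kegb
Final line 3: vmej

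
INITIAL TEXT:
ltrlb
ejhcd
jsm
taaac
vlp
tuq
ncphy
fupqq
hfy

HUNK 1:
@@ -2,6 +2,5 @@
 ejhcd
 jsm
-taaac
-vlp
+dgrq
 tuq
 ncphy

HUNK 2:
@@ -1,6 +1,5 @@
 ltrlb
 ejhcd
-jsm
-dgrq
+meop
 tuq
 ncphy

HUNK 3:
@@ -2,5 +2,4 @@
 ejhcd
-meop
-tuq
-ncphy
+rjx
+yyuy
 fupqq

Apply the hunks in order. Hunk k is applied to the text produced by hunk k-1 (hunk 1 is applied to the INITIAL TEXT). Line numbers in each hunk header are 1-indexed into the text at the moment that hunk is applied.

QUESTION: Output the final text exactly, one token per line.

Answer: ltrlb
ejhcd
rjx
yyuy
fupqq
hfy

Derivation:
Hunk 1: at line 2 remove [taaac,vlp] add [dgrq] -> 8 lines: ltrlb ejhcd jsm dgrq tuq ncphy fupqq hfy
Hunk 2: at line 1 remove [jsm,dgrq] add [meop] -> 7 lines: ltrlb ejhcd meop tuq ncphy fupqq hfy
Hunk 3: at line 2 remove [meop,tuq,ncphy] add [rjx,yyuy] -> 6 lines: ltrlb ejhcd rjx yyuy fupqq hfy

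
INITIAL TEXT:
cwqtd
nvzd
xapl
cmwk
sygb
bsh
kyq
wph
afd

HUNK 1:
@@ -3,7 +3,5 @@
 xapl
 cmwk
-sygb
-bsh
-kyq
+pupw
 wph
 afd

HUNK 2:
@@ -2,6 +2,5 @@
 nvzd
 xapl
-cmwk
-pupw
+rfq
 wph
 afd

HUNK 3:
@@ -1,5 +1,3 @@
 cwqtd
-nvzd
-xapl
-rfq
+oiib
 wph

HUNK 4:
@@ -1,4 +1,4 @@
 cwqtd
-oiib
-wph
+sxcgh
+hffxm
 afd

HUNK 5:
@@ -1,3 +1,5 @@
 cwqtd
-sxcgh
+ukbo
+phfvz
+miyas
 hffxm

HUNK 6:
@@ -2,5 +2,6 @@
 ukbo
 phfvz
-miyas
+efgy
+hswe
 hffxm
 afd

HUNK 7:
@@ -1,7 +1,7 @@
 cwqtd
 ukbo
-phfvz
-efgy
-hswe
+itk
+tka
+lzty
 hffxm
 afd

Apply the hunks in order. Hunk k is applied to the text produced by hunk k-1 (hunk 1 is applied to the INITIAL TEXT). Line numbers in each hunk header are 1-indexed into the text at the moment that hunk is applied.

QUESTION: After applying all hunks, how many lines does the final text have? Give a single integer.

Answer: 7

Derivation:
Hunk 1: at line 3 remove [sygb,bsh,kyq] add [pupw] -> 7 lines: cwqtd nvzd xapl cmwk pupw wph afd
Hunk 2: at line 2 remove [cmwk,pupw] add [rfq] -> 6 lines: cwqtd nvzd xapl rfq wph afd
Hunk 3: at line 1 remove [nvzd,xapl,rfq] add [oiib] -> 4 lines: cwqtd oiib wph afd
Hunk 4: at line 1 remove [oiib,wph] add [sxcgh,hffxm] -> 4 lines: cwqtd sxcgh hffxm afd
Hunk 5: at line 1 remove [sxcgh] add [ukbo,phfvz,miyas] -> 6 lines: cwqtd ukbo phfvz miyas hffxm afd
Hunk 6: at line 2 remove [miyas] add [efgy,hswe] -> 7 lines: cwqtd ukbo phfvz efgy hswe hffxm afd
Hunk 7: at line 1 remove [phfvz,efgy,hswe] add [itk,tka,lzty] -> 7 lines: cwqtd ukbo itk tka lzty hffxm afd
Final line count: 7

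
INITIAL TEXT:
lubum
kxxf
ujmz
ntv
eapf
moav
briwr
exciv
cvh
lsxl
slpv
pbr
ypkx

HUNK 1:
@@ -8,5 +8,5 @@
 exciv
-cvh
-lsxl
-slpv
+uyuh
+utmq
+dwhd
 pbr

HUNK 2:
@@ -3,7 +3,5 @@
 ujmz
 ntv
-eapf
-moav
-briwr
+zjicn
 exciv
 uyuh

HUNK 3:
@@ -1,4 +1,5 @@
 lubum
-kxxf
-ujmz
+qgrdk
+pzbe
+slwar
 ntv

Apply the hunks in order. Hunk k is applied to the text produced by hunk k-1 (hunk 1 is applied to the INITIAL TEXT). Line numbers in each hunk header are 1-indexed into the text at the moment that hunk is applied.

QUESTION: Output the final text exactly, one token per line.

Answer: lubum
qgrdk
pzbe
slwar
ntv
zjicn
exciv
uyuh
utmq
dwhd
pbr
ypkx

Derivation:
Hunk 1: at line 8 remove [cvh,lsxl,slpv] add [uyuh,utmq,dwhd] -> 13 lines: lubum kxxf ujmz ntv eapf moav briwr exciv uyuh utmq dwhd pbr ypkx
Hunk 2: at line 3 remove [eapf,moav,briwr] add [zjicn] -> 11 lines: lubum kxxf ujmz ntv zjicn exciv uyuh utmq dwhd pbr ypkx
Hunk 3: at line 1 remove [kxxf,ujmz] add [qgrdk,pzbe,slwar] -> 12 lines: lubum qgrdk pzbe slwar ntv zjicn exciv uyuh utmq dwhd pbr ypkx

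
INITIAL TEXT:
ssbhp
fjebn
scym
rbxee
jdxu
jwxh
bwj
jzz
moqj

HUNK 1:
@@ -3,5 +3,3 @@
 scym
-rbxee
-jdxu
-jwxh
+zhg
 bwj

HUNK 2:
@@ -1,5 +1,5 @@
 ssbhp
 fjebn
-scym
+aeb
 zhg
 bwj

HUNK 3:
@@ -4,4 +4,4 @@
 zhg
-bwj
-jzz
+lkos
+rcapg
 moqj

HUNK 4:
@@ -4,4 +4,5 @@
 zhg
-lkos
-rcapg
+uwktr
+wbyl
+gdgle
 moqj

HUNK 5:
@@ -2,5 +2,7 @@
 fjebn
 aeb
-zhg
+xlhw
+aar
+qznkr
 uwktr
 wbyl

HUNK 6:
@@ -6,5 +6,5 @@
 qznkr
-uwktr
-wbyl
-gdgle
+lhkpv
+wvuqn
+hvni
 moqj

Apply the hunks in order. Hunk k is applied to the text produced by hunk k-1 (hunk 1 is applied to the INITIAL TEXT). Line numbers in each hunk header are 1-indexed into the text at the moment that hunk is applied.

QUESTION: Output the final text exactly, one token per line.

Hunk 1: at line 3 remove [rbxee,jdxu,jwxh] add [zhg] -> 7 lines: ssbhp fjebn scym zhg bwj jzz moqj
Hunk 2: at line 1 remove [scym] add [aeb] -> 7 lines: ssbhp fjebn aeb zhg bwj jzz moqj
Hunk 3: at line 4 remove [bwj,jzz] add [lkos,rcapg] -> 7 lines: ssbhp fjebn aeb zhg lkos rcapg moqj
Hunk 4: at line 4 remove [lkos,rcapg] add [uwktr,wbyl,gdgle] -> 8 lines: ssbhp fjebn aeb zhg uwktr wbyl gdgle moqj
Hunk 5: at line 2 remove [zhg] add [xlhw,aar,qznkr] -> 10 lines: ssbhp fjebn aeb xlhw aar qznkr uwktr wbyl gdgle moqj
Hunk 6: at line 6 remove [uwktr,wbyl,gdgle] add [lhkpv,wvuqn,hvni] -> 10 lines: ssbhp fjebn aeb xlhw aar qznkr lhkpv wvuqn hvni moqj

Answer: ssbhp
fjebn
aeb
xlhw
aar
qznkr
lhkpv
wvuqn
hvni
moqj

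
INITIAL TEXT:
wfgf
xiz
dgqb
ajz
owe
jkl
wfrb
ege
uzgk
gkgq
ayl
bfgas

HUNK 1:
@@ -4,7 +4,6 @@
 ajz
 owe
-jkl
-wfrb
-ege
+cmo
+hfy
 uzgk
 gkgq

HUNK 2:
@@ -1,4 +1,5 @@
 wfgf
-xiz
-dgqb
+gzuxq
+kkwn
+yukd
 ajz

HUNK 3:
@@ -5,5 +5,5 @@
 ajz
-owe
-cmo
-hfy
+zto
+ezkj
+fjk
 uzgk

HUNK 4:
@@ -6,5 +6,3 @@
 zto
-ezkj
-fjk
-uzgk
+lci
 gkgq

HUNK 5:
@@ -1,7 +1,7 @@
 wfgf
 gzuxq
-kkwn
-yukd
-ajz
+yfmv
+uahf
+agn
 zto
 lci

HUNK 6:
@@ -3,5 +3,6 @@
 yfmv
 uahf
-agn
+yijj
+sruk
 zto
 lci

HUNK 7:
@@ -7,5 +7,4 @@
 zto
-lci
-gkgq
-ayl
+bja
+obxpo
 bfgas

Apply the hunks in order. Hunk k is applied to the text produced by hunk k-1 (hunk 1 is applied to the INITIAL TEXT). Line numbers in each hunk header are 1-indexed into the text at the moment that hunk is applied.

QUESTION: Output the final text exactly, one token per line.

Answer: wfgf
gzuxq
yfmv
uahf
yijj
sruk
zto
bja
obxpo
bfgas

Derivation:
Hunk 1: at line 4 remove [jkl,wfrb,ege] add [cmo,hfy] -> 11 lines: wfgf xiz dgqb ajz owe cmo hfy uzgk gkgq ayl bfgas
Hunk 2: at line 1 remove [xiz,dgqb] add [gzuxq,kkwn,yukd] -> 12 lines: wfgf gzuxq kkwn yukd ajz owe cmo hfy uzgk gkgq ayl bfgas
Hunk 3: at line 5 remove [owe,cmo,hfy] add [zto,ezkj,fjk] -> 12 lines: wfgf gzuxq kkwn yukd ajz zto ezkj fjk uzgk gkgq ayl bfgas
Hunk 4: at line 6 remove [ezkj,fjk,uzgk] add [lci] -> 10 lines: wfgf gzuxq kkwn yukd ajz zto lci gkgq ayl bfgas
Hunk 5: at line 1 remove [kkwn,yukd,ajz] add [yfmv,uahf,agn] -> 10 lines: wfgf gzuxq yfmv uahf agn zto lci gkgq ayl bfgas
Hunk 6: at line 3 remove [agn] add [yijj,sruk] -> 11 lines: wfgf gzuxq yfmv uahf yijj sruk zto lci gkgq ayl bfgas
Hunk 7: at line 7 remove [lci,gkgq,ayl] add [bja,obxpo] -> 10 lines: wfgf gzuxq yfmv uahf yijj sruk zto bja obxpo bfgas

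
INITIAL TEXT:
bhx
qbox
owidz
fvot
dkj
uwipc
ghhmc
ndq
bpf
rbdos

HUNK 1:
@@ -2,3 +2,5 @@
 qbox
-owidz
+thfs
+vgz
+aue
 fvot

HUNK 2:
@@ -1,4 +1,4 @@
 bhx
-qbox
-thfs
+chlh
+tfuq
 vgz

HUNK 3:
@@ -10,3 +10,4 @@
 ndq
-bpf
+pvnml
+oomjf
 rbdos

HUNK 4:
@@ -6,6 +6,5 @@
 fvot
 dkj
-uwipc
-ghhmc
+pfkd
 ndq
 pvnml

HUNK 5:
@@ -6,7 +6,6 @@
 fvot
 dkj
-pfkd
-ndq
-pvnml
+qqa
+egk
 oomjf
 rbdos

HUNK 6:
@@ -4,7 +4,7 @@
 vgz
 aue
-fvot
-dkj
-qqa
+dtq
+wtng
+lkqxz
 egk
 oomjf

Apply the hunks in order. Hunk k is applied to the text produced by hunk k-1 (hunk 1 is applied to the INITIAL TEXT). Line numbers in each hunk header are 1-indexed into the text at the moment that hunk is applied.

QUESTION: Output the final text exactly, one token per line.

Hunk 1: at line 2 remove [owidz] add [thfs,vgz,aue] -> 12 lines: bhx qbox thfs vgz aue fvot dkj uwipc ghhmc ndq bpf rbdos
Hunk 2: at line 1 remove [qbox,thfs] add [chlh,tfuq] -> 12 lines: bhx chlh tfuq vgz aue fvot dkj uwipc ghhmc ndq bpf rbdos
Hunk 3: at line 10 remove [bpf] add [pvnml,oomjf] -> 13 lines: bhx chlh tfuq vgz aue fvot dkj uwipc ghhmc ndq pvnml oomjf rbdos
Hunk 4: at line 6 remove [uwipc,ghhmc] add [pfkd] -> 12 lines: bhx chlh tfuq vgz aue fvot dkj pfkd ndq pvnml oomjf rbdos
Hunk 5: at line 6 remove [pfkd,ndq,pvnml] add [qqa,egk] -> 11 lines: bhx chlh tfuq vgz aue fvot dkj qqa egk oomjf rbdos
Hunk 6: at line 4 remove [fvot,dkj,qqa] add [dtq,wtng,lkqxz] -> 11 lines: bhx chlh tfuq vgz aue dtq wtng lkqxz egk oomjf rbdos

Answer: bhx
chlh
tfuq
vgz
aue
dtq
wtng
lkqxz
egk
oomjf
rbdos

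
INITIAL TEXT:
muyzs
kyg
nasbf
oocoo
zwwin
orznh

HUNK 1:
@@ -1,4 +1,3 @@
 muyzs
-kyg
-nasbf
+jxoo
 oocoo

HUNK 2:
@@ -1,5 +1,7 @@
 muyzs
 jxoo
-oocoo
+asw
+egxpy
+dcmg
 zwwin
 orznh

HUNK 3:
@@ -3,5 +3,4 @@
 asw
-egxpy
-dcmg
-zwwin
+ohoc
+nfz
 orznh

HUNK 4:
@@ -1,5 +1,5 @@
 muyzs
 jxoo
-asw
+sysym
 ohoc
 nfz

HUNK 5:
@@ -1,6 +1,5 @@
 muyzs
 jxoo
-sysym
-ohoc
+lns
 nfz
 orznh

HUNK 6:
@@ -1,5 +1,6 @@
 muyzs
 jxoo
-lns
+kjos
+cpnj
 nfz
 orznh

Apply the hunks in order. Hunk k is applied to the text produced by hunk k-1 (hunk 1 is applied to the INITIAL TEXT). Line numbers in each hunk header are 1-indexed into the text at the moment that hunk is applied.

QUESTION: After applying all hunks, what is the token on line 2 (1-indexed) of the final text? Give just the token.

Hunk 1: at line 1 remove [kyg,nasbf] add [jxoo] -> 5 lines: muyzs jxoo oocoo zwwin orznh
Hunk 2: at line 1 remove [oocoo] add [asw,egxpy,dcmg] -> 7 lines: muyzs jxoo asw egxpy dcmg zwwin orznh
Hunk 3: at line 3 remove [egxpy,dcmg,zwwin] add [ohoc,nfz] -> 6 lines: muyzs jxoo asw ohoc nfz orznh
Hunk 4: at line 1 remove [asw] add [sysym] -> 6 lines: muyzs jxoo sysym ohoc nfz orznh
Hunk 5: at line 1 remove [sysym,ohoc] add [lns] -> 5 lines: muyzs jxoo lns nfz orznh
Hunk 6: at line 1 remove [lns] add [kjos,cpnj] -> 6 lines: muyzs jxoo kjos cpnj nfz orznh
Final line 2: jxoo

Answer: jxoo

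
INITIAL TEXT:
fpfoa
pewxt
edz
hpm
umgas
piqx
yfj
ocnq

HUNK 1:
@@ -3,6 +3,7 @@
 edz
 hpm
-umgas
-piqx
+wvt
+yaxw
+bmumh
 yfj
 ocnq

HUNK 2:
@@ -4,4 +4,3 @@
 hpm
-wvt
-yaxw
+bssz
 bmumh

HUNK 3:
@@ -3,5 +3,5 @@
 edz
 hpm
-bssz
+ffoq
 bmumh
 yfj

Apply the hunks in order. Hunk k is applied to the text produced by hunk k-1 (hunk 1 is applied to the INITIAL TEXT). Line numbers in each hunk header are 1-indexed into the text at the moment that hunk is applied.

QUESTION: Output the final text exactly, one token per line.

Answer: fpfoa
pewxt
edz
hpm
ffoq
bmumh
yfj
ocnq

Derivation:
Hunk 1: at line 3 remove [umgas,piqx] add [wvt,yaxw,bmumh] -> 9 lines: fpfoa pewxt edz hpm wvt yaxw bmumh yfj ocnq
Hunk 2: at line 4 remove [wvt,yaxw] add [bssz] -> 8 lines: fpfoa pewxt edz hpm bssz bmumh yfj ocnq
Hunk 3: at line 3 remove [bssz] add [ffoq] -> 8 lines: fpfoa pewxt edz hpm ffoq bmumh yfj ocnq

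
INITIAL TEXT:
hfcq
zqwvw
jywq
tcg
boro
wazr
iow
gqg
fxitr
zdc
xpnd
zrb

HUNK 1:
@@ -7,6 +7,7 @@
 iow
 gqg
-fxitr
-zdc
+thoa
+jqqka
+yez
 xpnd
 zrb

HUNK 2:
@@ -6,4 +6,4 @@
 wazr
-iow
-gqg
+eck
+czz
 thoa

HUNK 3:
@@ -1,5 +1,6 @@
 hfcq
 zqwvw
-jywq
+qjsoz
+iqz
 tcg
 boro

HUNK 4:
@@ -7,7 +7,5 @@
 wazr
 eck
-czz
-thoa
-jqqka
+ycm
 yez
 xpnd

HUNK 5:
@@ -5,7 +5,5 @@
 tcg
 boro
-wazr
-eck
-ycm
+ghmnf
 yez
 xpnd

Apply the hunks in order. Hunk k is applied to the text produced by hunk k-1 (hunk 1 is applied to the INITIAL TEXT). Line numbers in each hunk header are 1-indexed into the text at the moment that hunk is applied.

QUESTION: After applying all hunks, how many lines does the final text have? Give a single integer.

Hunk 1: at line 7 remove [fxitr,zdc] add [thoa,jqqka,yez] -> 13 lines: hfcq zqwvw jywq tcg boro wazr iow gqg thoa jqqka yez xpnd zrb
Hunk 2: at line 6 remove [iow,gqg] add [eck,czz] -> 13 lines: hfcq zqwvw jywq tcg boro wazr eck czz thoa jqqka yez xpnd zrb
Hunk 3: at line 1 remove [jywq] add [qjsoz,iqz] -> 14 lines: hfcq zqwvw qjsoz iqz tcg boro wazr eck czz thoa jqqka yez xpnd zrb
Hunk 4: at line 7 remove [czz,thoa,jqqka] add [ycm] -> 12 lines: hfcq zqwvw qjsoz iqz tcg boro wazr eck ycm yez xpnd zrb
Hunk 5: at line 5 remove [wazr,eck,ycm] add [ghmnf] -> 10 lines: hfcq zqwvw qjsoz iqz tcg boro ghmnf yez xpnd zrb
Final line count: 10

Answer: 10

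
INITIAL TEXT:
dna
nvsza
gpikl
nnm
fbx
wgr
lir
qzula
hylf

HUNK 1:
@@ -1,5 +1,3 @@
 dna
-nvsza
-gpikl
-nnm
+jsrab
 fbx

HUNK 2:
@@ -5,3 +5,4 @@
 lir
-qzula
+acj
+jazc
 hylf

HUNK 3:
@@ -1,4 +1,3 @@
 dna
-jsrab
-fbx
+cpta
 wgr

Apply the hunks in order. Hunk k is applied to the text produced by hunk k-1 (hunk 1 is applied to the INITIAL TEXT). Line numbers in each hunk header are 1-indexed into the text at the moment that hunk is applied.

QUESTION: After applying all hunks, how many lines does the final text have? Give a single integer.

Hunk 1: at line 1 remove [nvsza,gpikl,nnm] add [jsrab] -> 7 lines: dna jsrab fbx wgr lir qzula hylf
Hunk 2: at line 5 remove [qzula] add [acj,jazc] -> 8 lines: dna jsrab fbx wgr lir acj jazc hylf
Hunk 3: at line 1 remove [jsrab,fbx] add [cpta] -> 7 lines: dna cpta wgr lir acj jazc hylf
Final line count: 7

Answer: 7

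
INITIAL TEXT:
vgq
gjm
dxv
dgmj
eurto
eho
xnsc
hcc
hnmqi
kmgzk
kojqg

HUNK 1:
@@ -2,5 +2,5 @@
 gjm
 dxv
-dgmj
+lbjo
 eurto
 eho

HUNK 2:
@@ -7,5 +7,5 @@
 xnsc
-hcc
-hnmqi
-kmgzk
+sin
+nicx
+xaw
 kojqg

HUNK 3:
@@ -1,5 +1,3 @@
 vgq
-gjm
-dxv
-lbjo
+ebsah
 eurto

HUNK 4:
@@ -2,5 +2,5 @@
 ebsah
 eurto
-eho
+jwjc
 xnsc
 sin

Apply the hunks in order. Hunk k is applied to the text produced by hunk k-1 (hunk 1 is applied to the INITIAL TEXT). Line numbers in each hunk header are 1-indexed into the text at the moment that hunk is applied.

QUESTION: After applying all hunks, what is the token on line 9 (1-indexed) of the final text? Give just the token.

Answer: kojqg

Derivation:
Hunk 1: at line 2 remove [dgmj] add [lbjo] -> 11 lines: vgq gjm dxv lbjo eurto eho xnsc hcc hnmqi kmgzk kojqg
Hunk 2: at line 7 remove [hcc,hnmqi,kmgzk] add [sin,nicx,xaw] -> 11 lines: vgq gjm dxv lbjo eurto eho xnsc sin nicx xaw kojqg
Hunk 3: at line 1 remove [gjm,dxv,lbjo] add [ebsah] -> 9 lines: vgq ebsah eurto eho xnsc sin nicx xaw kojqg
Hunk 4: at line 2 remove [eho] add [jwjc] -> 9 lines: vgq ebsah eurto jwjc xnsc sin nicx xaw kojqg
Final line 9: kojqg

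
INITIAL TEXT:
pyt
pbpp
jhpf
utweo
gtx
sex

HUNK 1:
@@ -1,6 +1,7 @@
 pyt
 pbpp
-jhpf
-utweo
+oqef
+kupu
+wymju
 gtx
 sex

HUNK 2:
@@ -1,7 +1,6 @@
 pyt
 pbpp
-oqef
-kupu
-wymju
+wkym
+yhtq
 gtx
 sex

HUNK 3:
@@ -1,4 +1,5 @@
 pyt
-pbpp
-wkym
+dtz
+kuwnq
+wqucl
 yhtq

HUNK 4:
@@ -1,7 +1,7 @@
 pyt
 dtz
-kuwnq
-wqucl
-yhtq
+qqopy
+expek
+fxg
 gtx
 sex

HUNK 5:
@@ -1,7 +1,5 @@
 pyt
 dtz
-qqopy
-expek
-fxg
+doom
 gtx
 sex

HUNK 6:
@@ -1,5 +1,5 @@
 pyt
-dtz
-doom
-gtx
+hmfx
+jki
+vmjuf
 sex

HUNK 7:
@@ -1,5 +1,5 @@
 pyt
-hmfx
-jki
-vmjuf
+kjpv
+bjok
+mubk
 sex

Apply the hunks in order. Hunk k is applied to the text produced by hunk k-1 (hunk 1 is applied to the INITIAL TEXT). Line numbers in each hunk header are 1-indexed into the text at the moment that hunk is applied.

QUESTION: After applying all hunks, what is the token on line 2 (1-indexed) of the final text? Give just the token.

Hunk 1: at line 1 remove [jhpf,utweo] add [oqef,kupu,wymju] -> 7 lines: pyt pbpp oqef kupu wymju gtx sex
Hunk 2: at line 1 remove [oqef,kupu,wymju] add [wkym,yhtq] -> 6 lines: pyt pbpp wkym yhtq gtx sex
Hunk 3: at line 1 remove [pbpp,wkym] add [dtz,kuwnq,wqucl] -> 7 lines: pyt dtz kuwnq wqucl yhtq gtx sex
Hunk 4: at line 1 remove [kuwnq,wqucl,yhtq] add [qqopy,expek,fxg] -> 7 lines: pyt dtz qqopy expek fxg gtx sex
Hunk 5: at line 1 remove [qqopy,expek,fxg] add [doom] -> 5 lines: pyt dtz doom gtx sex
Hunk 6: at line 1 remove [dtz,doom,gtx] add [hmfx,jki,vmjuf] -> 5 lines: pyt hmfx jki vmjuf sex
Hunk 7: at line 1 remove [hmfx,jki,vmjuf] add [kjpv,bjok,mubk] -> 5 lines: pyt kjpv bjok mubk sex
Final line 2: kjpv

Answer: kjpv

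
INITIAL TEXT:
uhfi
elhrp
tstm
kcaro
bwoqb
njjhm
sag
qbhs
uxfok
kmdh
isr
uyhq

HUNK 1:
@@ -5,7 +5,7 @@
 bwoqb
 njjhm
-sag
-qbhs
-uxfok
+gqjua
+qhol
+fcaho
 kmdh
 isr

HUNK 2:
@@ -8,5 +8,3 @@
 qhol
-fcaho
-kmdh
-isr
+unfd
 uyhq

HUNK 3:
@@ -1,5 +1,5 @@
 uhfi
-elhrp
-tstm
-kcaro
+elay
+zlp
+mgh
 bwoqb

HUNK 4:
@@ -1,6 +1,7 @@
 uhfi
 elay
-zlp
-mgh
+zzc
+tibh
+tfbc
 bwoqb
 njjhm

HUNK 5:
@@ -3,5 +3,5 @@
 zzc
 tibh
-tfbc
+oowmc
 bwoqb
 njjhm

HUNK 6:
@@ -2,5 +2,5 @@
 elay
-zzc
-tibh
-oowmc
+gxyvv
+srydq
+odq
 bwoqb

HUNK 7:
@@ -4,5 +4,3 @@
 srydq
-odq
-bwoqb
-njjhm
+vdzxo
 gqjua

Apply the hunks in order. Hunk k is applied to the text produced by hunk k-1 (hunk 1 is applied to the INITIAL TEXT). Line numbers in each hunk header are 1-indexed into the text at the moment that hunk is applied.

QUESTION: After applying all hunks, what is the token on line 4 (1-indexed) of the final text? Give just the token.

Hunk 1: at line 5 remove [sag,qbhs,uxfok] add [gqjua,qhol,fcaho] -> 12 lines: uhfi elhrp tstm kcaro bwoqb njjhm gqjua qhol fcaho kmdh isr uyhq
Hunk 2: at line 8 remove [fcaho,kmdh,isr] add [unfd] -> 10 lines: uhfi elhrp tstm kcaro bwoqb njjhm gqjua qhol unfd uyhq
Hunk 3: at line 1 remove [elhrp,tstm,kcaro] add [elay,zlp,mgh] -> 10 lines: uhfi elay zlp mgh bwoqb njjhm gqjua qhol unfd uyhq
Hunk 4: at line 1 remove [zlp,mgh] add [zzc,tibh,tfbc] -> 11 lines: uhfi elay zzc tibh tfbc bwoqb njjhm gqjua qhol unfd uyhq
Hunk 5: at line 3 remove [tfbc] add [oowmc] -> 11 lines: uhfi elay zzc tibh oowmc bwoqb njjhm gqjua qhol unfd uyhq
Hunk 6: at line 2 remove [zzc,tibh,oowmc] add [gxyvv,srydq,odq] -> 11 lines: uhfi elay gxyvv srydq odq bwoqb njjhm gqjua qhol unfd uyhq
Hunk 7: at line 4 remove [odq,bwoqb,njjhm] add [vdzxo] -> 9 lines: uhfi elay gxyvv srydq vdzxo gqjua qhol unfd uyhq
Final line 4: srydq

Answer: srydq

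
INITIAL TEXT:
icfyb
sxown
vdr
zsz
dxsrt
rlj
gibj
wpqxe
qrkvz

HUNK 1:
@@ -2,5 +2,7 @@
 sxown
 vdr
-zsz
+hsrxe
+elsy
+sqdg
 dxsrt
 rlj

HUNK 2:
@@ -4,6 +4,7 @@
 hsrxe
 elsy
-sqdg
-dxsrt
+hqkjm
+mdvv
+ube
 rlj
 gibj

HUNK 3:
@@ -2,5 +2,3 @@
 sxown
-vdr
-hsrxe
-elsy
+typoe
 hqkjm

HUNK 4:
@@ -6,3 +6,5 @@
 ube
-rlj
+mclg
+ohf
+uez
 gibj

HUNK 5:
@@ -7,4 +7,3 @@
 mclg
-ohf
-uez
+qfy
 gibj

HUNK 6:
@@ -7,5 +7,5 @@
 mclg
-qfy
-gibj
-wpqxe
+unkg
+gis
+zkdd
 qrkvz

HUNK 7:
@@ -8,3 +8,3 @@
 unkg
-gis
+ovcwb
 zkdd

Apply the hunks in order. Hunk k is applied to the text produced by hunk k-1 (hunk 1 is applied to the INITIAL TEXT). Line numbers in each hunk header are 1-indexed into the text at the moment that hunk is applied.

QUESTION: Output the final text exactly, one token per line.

Hunk 1: at line 2 remove [zsz] add [hsrxe,elsy,sqdg] -> 11 lines: icfyb sxown vdr hsrxe elsy sqdg dxsrt rlj gibj wpqxe qrkvz
Hunk 2: at line 4 remove [sqdg,dxsrt] add [hqkjm,mdvv,ube] -> 12 lines: icfyb sxown vdr hsrxe elsy hqkjm mdvv ube rlj gibj wpqxe qrkvz
Hunk 3: at line 2 remove [vdr,hsrxe,elsy] add [typoe] -> 10 lines: icfyb sxown typoe hqkjm mdvv ube rlj gibj wpqxe qrkvz
Hunk 4: at line 6 remove [rlj] add [mclg,ohf,uez] -> 12 lines: icfyb sxown typoe hqkjm mdvv ube mclg ohf uez gibj wpqxe qrkvz
Hunk 5: at line 7 remove [ohf,uez] add [qfy] -> 11 lines: icfyb sxown typoe hqkjm mdvv ube mclg qfy gibj wpqxe qrkvz
Hunk 6: at line 7 remove [qfy,gibj,wpqxe] add [unkg,gis,zkdd] -> 11 lines: icfyb sxown typoe hqkjm mdvv ube mclg unkg gis zkdd qrkvz
Hunk 7: at line 8 remove [gis] add [ovcwb] -> 11 lines: icfyb sxown typoe hqkjm mdvv ube mclg unkg ovcwb zkdd qrkvz

Answer: icfyb
sxown
typoe
hqkjm
mdvv
ube
mclg
unkg
ovcwb
zkdd
qrkvz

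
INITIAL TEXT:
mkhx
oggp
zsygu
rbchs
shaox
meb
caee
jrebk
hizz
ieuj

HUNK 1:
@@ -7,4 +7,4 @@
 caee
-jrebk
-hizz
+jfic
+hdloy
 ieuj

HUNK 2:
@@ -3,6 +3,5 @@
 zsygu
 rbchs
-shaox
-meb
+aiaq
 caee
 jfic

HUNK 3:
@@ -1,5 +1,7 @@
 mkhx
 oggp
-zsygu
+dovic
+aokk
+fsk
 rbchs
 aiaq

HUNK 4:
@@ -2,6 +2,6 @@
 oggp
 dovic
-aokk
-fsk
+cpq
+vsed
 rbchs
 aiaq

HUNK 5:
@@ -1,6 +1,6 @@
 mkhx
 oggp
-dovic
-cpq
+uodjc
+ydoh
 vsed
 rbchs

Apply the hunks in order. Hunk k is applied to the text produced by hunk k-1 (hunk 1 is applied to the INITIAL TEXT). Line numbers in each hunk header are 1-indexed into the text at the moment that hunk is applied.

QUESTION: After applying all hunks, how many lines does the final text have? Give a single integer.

Answer: 11

Derivation:
Hunk 1: at line 7 remove [jrebk,hizz] add [jfic,hdloy] -> 10 lines: mkhx oggp zsygu rbchs shaox meb caee jfic hdloy ieuj
Hunk 2: at line 3 remove [shaox,meb] add [aiaq] -> 9 lines: mkhx oggp zsygu rbchs aiaq caee jfic hdloy ieuj
Hunk 3: at line 1 remove [zsygu] add [dovic,aokk,fsk] -> 11 lines: mkhx oggp dovic aokk fsk rbchs aiaq caee jfic hdloy ieuj
Hunk 4: at line 2 remove [aokk,fsk] add [cpq,vsed] -> 11 lines: mkhx oggp dovic cpq vsed rbchs aiaq caee jfic hdloy ieuj
Hunk 5: at line 1 remove [dovic,cpq] add [uodjc,ydoh] -> 11 lines: mkhx oggp uodjc ydoh vsed rbchs aiaq caee jfic hdloy ieuj
Final line count: 11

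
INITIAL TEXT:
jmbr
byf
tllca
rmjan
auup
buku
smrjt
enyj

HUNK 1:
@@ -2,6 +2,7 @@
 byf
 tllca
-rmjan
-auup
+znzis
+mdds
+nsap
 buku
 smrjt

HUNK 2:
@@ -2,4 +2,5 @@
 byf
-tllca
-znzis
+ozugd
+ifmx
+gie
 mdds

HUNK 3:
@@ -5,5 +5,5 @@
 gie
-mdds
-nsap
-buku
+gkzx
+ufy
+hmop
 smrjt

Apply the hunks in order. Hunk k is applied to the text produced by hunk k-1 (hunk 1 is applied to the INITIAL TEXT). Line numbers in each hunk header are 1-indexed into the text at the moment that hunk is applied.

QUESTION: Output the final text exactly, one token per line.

Answer: jmbr
byf
ozugd
ifmx
gie
gkzx
ufy
hmop
smrjt
enyj

Derivation:
Hunk 1: at line 2 remove [rmjan,auup] add [znzis,mdds,nsap] -> 9 lines: jmbr byf tllca znzis mdds nsap buku smrjt enyj
Hunk 2: at line 2 remove [tllca,znzis] add [ozugd,ifmx,gie] -> 10 lines: jmbr byf ozugd ifmx gie mdds nsap buku smrjt enyj
Hunk 3: at line 5 remove [mdds,nsap,buku] add [gkzx,ufy,hmop] -> 10 lines: jmbr byf ozugd ifmx gie gkzx ufy hmop smrjt enyj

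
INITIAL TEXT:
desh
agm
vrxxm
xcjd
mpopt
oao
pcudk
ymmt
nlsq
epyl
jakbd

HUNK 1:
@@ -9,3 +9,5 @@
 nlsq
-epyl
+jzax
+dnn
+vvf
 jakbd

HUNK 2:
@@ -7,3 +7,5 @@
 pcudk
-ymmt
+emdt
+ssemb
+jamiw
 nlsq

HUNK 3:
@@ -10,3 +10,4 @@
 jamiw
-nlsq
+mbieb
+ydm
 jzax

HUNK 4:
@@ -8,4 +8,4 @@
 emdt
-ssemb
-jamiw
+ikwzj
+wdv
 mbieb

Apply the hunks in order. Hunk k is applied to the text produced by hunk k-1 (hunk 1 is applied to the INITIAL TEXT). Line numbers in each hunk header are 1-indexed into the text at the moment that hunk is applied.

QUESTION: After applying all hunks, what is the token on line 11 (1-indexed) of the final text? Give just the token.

Hunk 1: at line 9 remove [epyl] add [jzax,dnn,vvf] -> 13 lines: desh agm vrxxm xcjd mpopt oao pcudk ymmt nlsq jzax dnn vvf jakbd
Hunk 2: at line 7 remove [ymmt] add [emdt,ssemb,jamiw] -> 15 lines: desh agm vrxxm xcjd mpopt oao pcudk emdt ssemb jamiw nlsq jzax dnn vvf jakbd
Hunk 3: at line 10 remove [nlsq] add [mbieb,ydm] -> 16 lines: desh agm vrxxm xcjd mpopt oao pcudk emdt ssemb jamiw mbieb ydm jzax dnn vvf jakbd
Hunk 4: at line 8 remove [ssemb,jamiw] add [ikwzj,wdv] -> 16 lines: desh agm vrxxm xcjd mpopt oao pcudk emdt ikwzj wdv mbieb ydm jzax dnn vvf jakbd
Final line 11: mbieb

Answer: mbieb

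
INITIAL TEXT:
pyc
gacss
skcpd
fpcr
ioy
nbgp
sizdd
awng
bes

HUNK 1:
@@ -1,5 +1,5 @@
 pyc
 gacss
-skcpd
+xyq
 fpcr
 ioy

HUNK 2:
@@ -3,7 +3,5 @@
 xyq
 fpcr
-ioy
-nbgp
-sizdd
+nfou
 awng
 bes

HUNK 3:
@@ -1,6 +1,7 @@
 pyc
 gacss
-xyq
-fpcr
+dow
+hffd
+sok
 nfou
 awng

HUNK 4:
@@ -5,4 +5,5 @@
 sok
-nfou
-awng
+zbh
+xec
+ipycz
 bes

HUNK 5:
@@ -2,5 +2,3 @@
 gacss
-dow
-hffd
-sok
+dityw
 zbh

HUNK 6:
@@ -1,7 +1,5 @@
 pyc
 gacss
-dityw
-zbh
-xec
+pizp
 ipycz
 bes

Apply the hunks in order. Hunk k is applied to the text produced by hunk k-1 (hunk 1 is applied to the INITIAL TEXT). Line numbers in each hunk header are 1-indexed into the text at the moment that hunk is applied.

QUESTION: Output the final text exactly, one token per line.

Hunk 1: at line 1 remove [skcpd] add [xyq] -> 9 lines: pyc gacss xyq fpcr ioy nbgp sizdd awng bes
Hunk 2: at line 3 remove [ioy,nbgp,sizdd] add [nfou] -> 7 lines: pyc gacss xyq fpcr nfou awng bes
Hunk 3: at line 1 remove [xyq,fpcr] add [dow,hffd,sok] -> 8 lines: pyc gacss dow hffd sok nfou awng bes
Hunk 4: at line 5 remove [nfou,awng] add [zbh,xec,ipycz] -> 9 lines: pyc gacss dow hffd sok zbh xec ipycz bes
Hunk 5: at line 2 remove [dow,hffd,sok] add [dityw] -> 7 lines: pyc gacss dityw zbh xec ipycz bes
Hunk 6: at line 1 remove [dityw,zbh,xec] add [pizp] -> 5 lines: pyc gacss pizp ipycz bes

Answer: pyc
gacss
pizp
ipycz
bes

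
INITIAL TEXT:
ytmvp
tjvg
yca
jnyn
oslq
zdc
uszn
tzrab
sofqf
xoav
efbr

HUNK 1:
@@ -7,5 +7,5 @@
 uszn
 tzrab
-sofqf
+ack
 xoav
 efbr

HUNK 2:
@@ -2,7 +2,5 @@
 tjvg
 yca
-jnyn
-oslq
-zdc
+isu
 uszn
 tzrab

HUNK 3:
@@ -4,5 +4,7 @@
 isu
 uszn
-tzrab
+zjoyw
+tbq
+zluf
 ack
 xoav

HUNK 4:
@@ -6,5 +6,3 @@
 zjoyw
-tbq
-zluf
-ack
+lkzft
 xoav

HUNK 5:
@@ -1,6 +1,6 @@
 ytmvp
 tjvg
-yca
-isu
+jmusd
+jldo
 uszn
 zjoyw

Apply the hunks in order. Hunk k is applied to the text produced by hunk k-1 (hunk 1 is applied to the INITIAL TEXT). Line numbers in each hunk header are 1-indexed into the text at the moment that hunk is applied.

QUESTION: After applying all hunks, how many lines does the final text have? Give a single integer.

Hunk 1: at line 7 remove [sofqf] add [ack] -> 11 lines: ytmvp tjvg yca jnyn oslq zdc uszn tzrab ack xoav efbr
Hunk 2: at line 2 remove [jnyn,oslq,zdc] add [isu] -> 9 lines: ytmvp tjvg yca isu uszn tzrab ack xoav efbr
Hunk 3: at line 4 remove [tzrab] add [zjoyw,tbq,zluf] -> 11 lines: ytmvp tjvg yca isu uszn zjoyw tbq zluf ack xoav efbr
Hunk 4: at line 6 remove [tbq,zluf,ack] add [lkzft] -> 9 lines: ytmvp tjvg yca isu uszn zjoyw lkzft xoav efbr
Hunk 5: at line 1 remove [yca,isu] add [jmusd,jldo] -> 9 lines: ytmvp tjvg jmusd jldo uszn zjoyw lkzft xoav efbr
Final line count: 9

Answer: 9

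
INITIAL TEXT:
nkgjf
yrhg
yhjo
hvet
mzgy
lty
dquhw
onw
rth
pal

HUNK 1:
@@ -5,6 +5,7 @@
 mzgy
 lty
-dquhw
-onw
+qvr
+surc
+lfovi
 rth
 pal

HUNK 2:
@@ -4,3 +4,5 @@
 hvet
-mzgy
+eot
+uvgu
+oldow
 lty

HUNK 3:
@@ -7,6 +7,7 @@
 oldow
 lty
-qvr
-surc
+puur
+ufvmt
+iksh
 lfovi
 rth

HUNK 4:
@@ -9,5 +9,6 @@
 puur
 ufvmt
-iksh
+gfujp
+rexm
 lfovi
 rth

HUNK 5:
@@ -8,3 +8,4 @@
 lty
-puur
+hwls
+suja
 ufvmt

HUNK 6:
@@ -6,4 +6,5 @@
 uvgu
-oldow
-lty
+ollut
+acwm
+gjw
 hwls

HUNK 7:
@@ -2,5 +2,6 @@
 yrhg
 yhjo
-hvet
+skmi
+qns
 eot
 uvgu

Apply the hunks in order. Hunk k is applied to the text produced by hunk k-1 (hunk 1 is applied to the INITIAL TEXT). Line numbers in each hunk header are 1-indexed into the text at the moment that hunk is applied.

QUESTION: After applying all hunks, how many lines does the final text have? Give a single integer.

Hunk 1: at line 5 remove [dquhw,onw] add [qvr,surc,lfovi] -> 11 lines: nkgjf yrhg yhjo hvet mzgy lty qvr surc lfovi rth pal
Hunk 2: at line 4 remove [mzgy] add [eot,uvgu,oldow] -> 13 lines: nkgjf yrhg yhjo hvet eot uvgu oldow lty qvr surc lfovi rth pal
Hunk 3: at line 7 remove [qvr,surc] add [puur,ufvmt,iksh] -> 14 lines: nkgjf yrhg yhjo hvet eot uvgu oldow lty puur ufvmt iksh lfovi rth pal
Hunk 4: at line 9 remove [iksh] add [gfujp,rexm] -> 15 lines: nkgjf yrhg yhjo hvet eot uvgu oldow lty puur ufvmt gfujp rexm lfovi rth pal
Hunk 5: at line 8 remove [puur] add [hwls,suja] -> 16 lines: nkgjf yrhg yhjo hvet eot uvgu oldow lty hwls suja ufvmt gfujp rexm lfovi rth pal
Hunk 6: at line 6 remove [oldow,lty] add [ollut,acwm,gjw] -> 17 lines: nkgjf yrhg yhjo hvet eot uvgu ollut acwm gjw hwls suja ufvmt gfujp rexm lfovi rth pal
Hunk 7: at line 2 remove [hvet] add [skmi,qns] -> 18 lines: nkgjf yrhg yhjo skmi qns eot uvgu ollut acwm gjw hwls suja ufvmt gfujp rexm lfovi rth pal
Final line count: 18

Answer: 18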